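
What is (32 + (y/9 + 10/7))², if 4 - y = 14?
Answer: 4145296/3969 ≈ 1044.4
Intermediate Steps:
y = -10 (y = 4 - 1*14 = 4 - 14 = -10)
(32 + (y/9 + 10/7))² = (32 + (-10/9 + 10/7))² = (32 + 20/63)² = (2036/63)² = 4145296/3969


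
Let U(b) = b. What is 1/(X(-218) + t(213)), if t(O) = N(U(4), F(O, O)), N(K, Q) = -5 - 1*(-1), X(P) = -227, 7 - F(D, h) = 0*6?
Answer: -1/231 ≈ -0.0043290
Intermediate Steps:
F(D, h) = 7 (F(D, h) = 7 - 0*6 = 7 - 1*0 = 7 + 0 = 7)
N(K, Q) = -4 (N(K, Q) = -5 + 1 = -4)
t(O) = -4
1/(X(-218) + t(213)) = 1/(-227 - 4) = 1/(-231) = -1/231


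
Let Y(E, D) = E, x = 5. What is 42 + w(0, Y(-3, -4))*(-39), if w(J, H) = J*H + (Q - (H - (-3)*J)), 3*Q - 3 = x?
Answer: -179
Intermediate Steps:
Q = 8/3 (Q = 1 + (⅓)*5 = 1 + 5/3 = 8/3 ≈ 2.6667)
w(J, H) = 8/3 - H - 3*J + H*J (w(J, H) = J*H + (8/3 - (H - (-3)*J)) = H*J + (8/3 - (H + 3*J)) = H*J + (8/3 + (-H - 3*J)) = H*J + (8/3 - H - 3*J) = 8/3 - H - 3*J + H*J)
42 + w(0, Y(-3, -4))*(-39) = 42 + (8/3 - 1*(-3) - 3*0 - 3*0)*(-39) = 42 + (8/3 + 3 + 0 + 0)*(-39) = 42 + (17/3)*(-39) = 42 - 221 = -179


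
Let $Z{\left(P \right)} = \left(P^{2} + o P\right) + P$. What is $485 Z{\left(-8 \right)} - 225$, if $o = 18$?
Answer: $-42905$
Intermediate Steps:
$Z{\left(P \right)} = P^{2} + 19 P$ ($Z{\left(P \right)} = \left(P^{2} + 18 P\right) + P = P^{2} + 19 P$)
$485 Z{\left(-8 \right)} - 225 = 485 \left(- 8 \left(19 - 8\right)\right) - 225 = 485 \left(\left(-8\right) 11\right) - 225 = 485 \left(-88\right) - 225 = -42680 - 225 = -42905$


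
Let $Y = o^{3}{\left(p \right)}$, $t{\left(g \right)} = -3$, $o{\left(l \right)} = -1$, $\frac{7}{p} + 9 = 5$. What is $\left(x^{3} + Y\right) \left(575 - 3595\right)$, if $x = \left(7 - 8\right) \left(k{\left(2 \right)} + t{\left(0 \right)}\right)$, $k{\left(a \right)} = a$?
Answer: $0$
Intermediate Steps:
$p = - \frac{7}{4}$ ($p = \frac{7}{-9 + 5} = \frac{7}{-4} = 7 \left(- \frac{1}{4}\right) = - \frac{7}{4} \approx -1.75$)
$x = 1$ ($x = \left(7 - 8\right) \left(2 - 3\right) = \left(-1\right) \left(-1\right) = 1$)
$Y = -1$ ($Y = \left(-1\right)^{3} = -1$)
$\left(x^{3} + Y\right) \left(575 - 3595\right) = \left(1^{3} - 1\right) \left(575 - 3595\right) = \left(1 - 1\right) \left(-3020\right) = 0 \left(-3020\right) = 0$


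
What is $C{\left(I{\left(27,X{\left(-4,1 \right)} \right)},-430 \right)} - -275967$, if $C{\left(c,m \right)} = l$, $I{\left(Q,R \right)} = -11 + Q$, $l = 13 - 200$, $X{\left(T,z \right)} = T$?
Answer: $275780$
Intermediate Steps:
$l = -187$
$C{\left(c,m \right)} = -187$
$C{\left(I{\left(27,X{\left(-4,1 \right)} \right)},-430 \right)} - -275967 = -187 - -275967 = -187 + 275967 = 275780$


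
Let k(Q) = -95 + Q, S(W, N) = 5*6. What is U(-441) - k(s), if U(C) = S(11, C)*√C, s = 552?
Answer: -457 + 630*I ≈ -457.0 + 630.0*I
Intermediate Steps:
S(W, N) = 30
U(C) = 30*√C
U(-441) - k(s) = 30*√(-441) - (-95 + 552) = 30*(21*I) - 1*457 = 630*I - 457 = -457 + 630*I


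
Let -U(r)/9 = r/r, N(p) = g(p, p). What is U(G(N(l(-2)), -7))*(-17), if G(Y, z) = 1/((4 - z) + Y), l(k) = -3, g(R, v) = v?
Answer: 153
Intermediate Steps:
N(p) = p
G(Y, z) = 1/(4 + Y - z)
U(r) = -9 (U(r) = -9*r/r = -9*1 = -9)
U(G(N(l(-2)), -7))*(-17) = -9*(-17) = 153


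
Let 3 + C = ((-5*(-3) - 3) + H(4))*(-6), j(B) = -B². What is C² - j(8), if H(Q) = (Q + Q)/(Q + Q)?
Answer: 6625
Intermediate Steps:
H(Q) = 1 (H(Q) = (2*Q)/((2*Q)) = (2*Q)*(1/(2*Q)) = 1)
C = -81 (C = -3 + ((-5*(-3) - 3) + 1)*(-6) = -3 + ((15 - 3) + 1)*(-6) = -3 + (12 + 1)*(-6) = -3 + 13*(-6) = -3 - 78 = -81)
C² - j(8) = (-81)² - (-1)*8² = 6561 - (-1)*64 = 6561 - 1*(-64) = 6561 + 64 = 6625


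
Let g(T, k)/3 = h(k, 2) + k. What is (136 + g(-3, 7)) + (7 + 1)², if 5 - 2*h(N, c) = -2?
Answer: 463/2 ≈ 231.50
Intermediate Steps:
h(N, c) = 7/2 (h(N, c) = 5/2 - ½*(-2) = 5/2 + 1 = 7/2)
g(T, k) = 21/2 + 3*k (g(T, k) = 3*(7/2 + k) = 21/2 + 3*k)
(136 + g(-3, 7)) + (7 + 1)² = (136 + (21/2 + 3*7)) + (7 + 1)² = (136 + (21/2 + 21)) + 8² = (136 + 63/2) + 64 = 335/2 + 64 = 463/2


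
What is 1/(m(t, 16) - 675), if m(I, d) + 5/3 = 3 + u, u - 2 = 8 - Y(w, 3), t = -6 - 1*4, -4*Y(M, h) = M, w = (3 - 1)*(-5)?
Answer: -6/3997 ≈ -0.0015011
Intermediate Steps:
w = -10 (w = 2*(-5) = -10)
Y(M, h) = -M/4
t = -10 (t = -6 - 4 = -10)
u = 15/2 (u = 2 + (8 - (-1)*(-10)/4) = 2 + (8 - 1*5/2) = 2 + (8 - 5/2) = 2 + 11/2 = 15/2 ≈ 7.5000)
m(I, d) = 53/6 (m(I, d) = -5/3 + (3 + 15/2) = -5/3 + 21/2 = 53/6)
1/(m(t, 16) - 675) = 1/(53/6 - 675) = 1/(-3997/6) = -6/3997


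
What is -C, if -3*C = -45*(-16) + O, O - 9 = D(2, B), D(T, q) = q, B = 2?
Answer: 731/3 ≈ 243.67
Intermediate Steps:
O = 11 (O = 9 + 2 = 11)
C = -731/3 (C = -(-45*(-16) + 11)/3 = -(720 + 11)/3 = -1/3*731 = -731/3 ≈ -243.67)
-C = -1*(-731/3) = 731/3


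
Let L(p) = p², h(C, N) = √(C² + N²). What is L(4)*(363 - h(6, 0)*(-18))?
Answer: 7536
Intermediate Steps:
L(4)*(363 - h(6, 0)*(-18)) = 4²*(363 - √(6² + 0²)*(-18)) = 16*(363 - √(36 + 0)*(-18)) = 16*(363 - √36*(-18)) = 16*(363 - 6*(-18)) = 16*(363 - 1*(-108)) = 16*(363 + 108) = 16*471 = 7536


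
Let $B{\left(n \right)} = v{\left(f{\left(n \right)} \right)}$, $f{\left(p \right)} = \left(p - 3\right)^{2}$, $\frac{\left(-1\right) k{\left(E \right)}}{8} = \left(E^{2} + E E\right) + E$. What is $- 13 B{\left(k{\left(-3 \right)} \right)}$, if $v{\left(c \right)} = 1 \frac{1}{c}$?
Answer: $- \frac{13}{15129} \approx -0.00085928$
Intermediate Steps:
$k{\left(E \right)} = - 16 E^{2} - 8 E$ ($k{\left(E \right)} = - 8 \left(\left(E^{2} + E E\right) + E\right) = - 8 \left(\left(E^{2} + E^{2}\right) + E\right) = - 8 \left(2 E^{2} + E\right) = - 8 \left(E + 2 E^{2}\right) = - 16 E^{2} - 8 E$)
$f{\left(p \right)} = \left(-3 + p\right)^{2}$
$v{\left(c \right)} = \frac{1}{c}$
$B{\left(n \right)} = \frac{1}{\left(-3 + n\right)^{2}}$
$- 13 B{\left(k{\left(-3 \right)} \right)} = - \frac{13}{\left(-3 - - 24 \left(1 + 2 \left(-3\right)\right)\right)^{2}} = - \frac{13}{\left(-3 - - 24 \left(1 - 6\right)\right)^{2}} = - \frac{13}{\left(-3 - \left(-24\right) \left(-5\right)\right)^{2}} = - \frac{13}{\left(-3 - 120\right)^{2}} = - \frac{13}{15129}$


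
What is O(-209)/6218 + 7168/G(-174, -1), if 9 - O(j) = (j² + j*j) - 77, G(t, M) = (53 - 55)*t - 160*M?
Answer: 29302/394843 ≈ 0.074212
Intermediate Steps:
G(t, M) = -160*M - 2*t (G(t, M) = -2*t - 160*M = -160*M - 2*t)
O(j) = 86 - 2*j² (O(j) = 9 - ((j² + j*j) - 77) = 9 - ((j² + j²) - 77) = 9 - (2*j² - 77) = 9 - (-77 + 2*j²) = 9 + (77 - 2*j²) = 86 - 2*j²)
O(-209)/6218 + 7168/G(-174, -1) = (86 - 2*(-209)²)/6218 + 7168/(-160*(-1) - 2*(-174)) = (86 - 2*43681)*(1/6218) + 7168/(160 + 348) = (86 - 87362)*(1/6218) + 7168/508 = -87276*1/6218 + 7168*(1/508) = -43638/3109 + 1792/127 = 29302/394843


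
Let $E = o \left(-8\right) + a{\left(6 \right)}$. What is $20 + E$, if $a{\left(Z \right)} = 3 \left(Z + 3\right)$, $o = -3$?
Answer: $71$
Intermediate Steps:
$a{\left(Z \right)} = 9 + 3 Z$ ($a{\left(Z \right)} = 3 \left(3 + Z\right) = 9 + 3 Z$)
$E = 51$ ($E = \left(-3\right) \left(-8\right) + \left(9 + 3 \cdot 6\right) = 24 + \left(9 + 18\right) = 24 + 27 = 51$)
$20 + E = 20 + 51 = 71$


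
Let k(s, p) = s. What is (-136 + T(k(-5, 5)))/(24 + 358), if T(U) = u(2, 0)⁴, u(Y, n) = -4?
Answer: 60/191 ≈ 0.31414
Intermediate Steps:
T(U) = 256 (T(U) = (-4)⁴ = 256)
(-136 + T(k(-5, 5)))/(24 + 358) = (-136 + 256)/(24 + 358) = 120/382 = 120*(1/382) = 60/191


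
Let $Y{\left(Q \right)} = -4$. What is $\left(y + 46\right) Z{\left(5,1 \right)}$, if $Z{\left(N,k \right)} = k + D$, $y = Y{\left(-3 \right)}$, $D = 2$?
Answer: $126$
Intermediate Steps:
$y = -4$
$Z{\left(N,k \right)} = 2 + k$ ($Z{\left(N,k \right)} = k + 2 = 2 + k$)
$\left(y + 46\right) Z{\left(5,1 \right)} = \left(-4 + 46\right) \left(2 + 1\right) = 42 \cdot 3 = 126$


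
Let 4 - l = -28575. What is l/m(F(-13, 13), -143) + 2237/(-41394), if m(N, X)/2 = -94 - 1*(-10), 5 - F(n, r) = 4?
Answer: -197229157/1159032 ≈ -170.17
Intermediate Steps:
F(n, r) = 1 (F(n, r) = 5 - 1*4 = 5 - 4 = 1)
l = 28579 (l = 4 - 1*(-28575) = 4 + 28575 = 28579)
m(N, X) = -168 (m(N, X) = 2*(-94 - 1*(-10)) = 2*(-94 + 10) = 2*(-84) = -168)
l/m(F(-13, 13), -143) + 2237/(-41394) = 28579/(-168) + 2237/(-41394) = 28579*(-1/168) + 2237*(-1/41394) = -28579/168 - 2237/41394 = -197229157/1159032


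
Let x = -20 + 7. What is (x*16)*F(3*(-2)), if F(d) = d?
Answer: 1248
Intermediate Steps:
x = -13
(x*16)*F(3*(-2)) = (-13*16)*(3*(-2)) = -208*(-6) = 1248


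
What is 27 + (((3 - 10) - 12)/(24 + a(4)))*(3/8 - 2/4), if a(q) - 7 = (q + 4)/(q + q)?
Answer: 6931/256 ≈ 27.074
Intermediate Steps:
a(q) = 7 + (4 + q)/(2*q) (a(q) = 7 + (q + 4)/(q + q) = 7 + (4 + q)/((2*q)) = 7 + (4 + q)*(1/(2*q)) = 7 + (4 + q)/(2*q))
27 + (((3 - 10) - 12)/(24 + a(4)))*(3/8 - 2/4) = 27 + (((3 - 10) - 12)/(24 + (15/2 + 2/4)))*(3/8 - 2/4) = 27 + ((-7 - 12)/(24 + (15/2 + 2*(¼))))*(3*(⅛) - 2*¼) = 27 + (-19/(24 + (15/2 + ½)))*(3/8 - ½) = 27 - 19/(24 + 8)*(-⅛) = 27 - 19/32*(-⅛) = 27 + 19/256 = 6931/256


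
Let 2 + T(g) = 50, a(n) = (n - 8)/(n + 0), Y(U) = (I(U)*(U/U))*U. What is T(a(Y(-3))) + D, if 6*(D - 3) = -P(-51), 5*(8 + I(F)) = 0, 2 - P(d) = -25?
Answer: 93/2 ≈ 46.500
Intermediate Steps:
P(d) = 27 (P(d) = 2 - 1*(-25) = 2 + 25 = 27)
I(F) = -8 (I(F) = -8 + (⅕)*0 = -8 + 0 = -8)
Y(U) = -8*U (Y(U) = (-8*U/U)*U = (-8*1)*U = -8*U)
a(n) = (-8 + n)/n
T(g) = 48 (T(g) = -2 + 50 = 48)
D = -3/2 (D = 3 + (-1*27)/6 = 3 + (⅙)*(-27) = 3 - 9/2 = -3/2 ≈ -1.5000)
T(a(Y(-3))) + D = 48 - 3/2 = 93/2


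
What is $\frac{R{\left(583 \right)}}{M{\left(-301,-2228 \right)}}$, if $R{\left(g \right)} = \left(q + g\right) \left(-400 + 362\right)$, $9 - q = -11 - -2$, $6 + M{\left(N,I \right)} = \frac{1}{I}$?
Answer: $\frac{50883064}{13369} \approx 3806.0$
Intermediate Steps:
$M{\left(N,I \right)} = -6 + \frac{1}{I}$
$q = 18$ ($q = 9 - \left(-11 - -2\right) = 9 - \left(-11 + 2\right) = 9 - -9 = 9 + 9 = 18$)
$R{\left(g \right)} = -684 - 38 g$ ($R{\left(g \right)} = \left(18 + g\right) \left(-400 + 362\right) = \left(18 + g\right) \left(-38\right) = -684 - 38 g$)
$\frac{R{\left(583 \right)}}{M{\left(-301,-2228 \right)}} = \frac{-684 - 22154}{-6 + \frac{1}{-2228}} = \frac{-684 - 22154}{-6 - \frac{1}{2228}} = - \frac{22838}{- \frac{13369}{2228}} = \left(-22838\right) \left(- \frac{2228}{13369}\right) = \frac{50883064}{13369}$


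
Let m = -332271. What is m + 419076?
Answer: 86805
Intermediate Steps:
m + 419076 = -332271 + 419076 = 86805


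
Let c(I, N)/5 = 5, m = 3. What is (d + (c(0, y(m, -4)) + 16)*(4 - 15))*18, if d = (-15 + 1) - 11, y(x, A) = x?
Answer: -8568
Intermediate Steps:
c(I, N) = 25 (c(I, N) = 5*5 = 25)
d = -25 (d = -14 - 11 = -25)
(d + (c(0, y(m, -4)) + 16)*(4 - 15))*18 = (-25 + (25 + 16)*(4 - 15))*18 = (-25 + 41*(-11))*18 = (-25 - 451)*18 = -476*18 = -8568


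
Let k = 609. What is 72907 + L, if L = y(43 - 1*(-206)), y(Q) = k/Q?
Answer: 6051484/83 ≈ 72910.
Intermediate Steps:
y(Q) = 609/Q
L = 203/83 (L = 609/(43 - 1*(-206)) = 609/(43 + 206) = 609/249 = 609*(1/249) = 203/83 ≈ 2.4458)
72907 + L = 72907 + 203/83 = 6051484/83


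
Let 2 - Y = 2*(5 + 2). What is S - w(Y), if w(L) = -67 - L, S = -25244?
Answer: -25189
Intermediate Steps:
Y = -12 (Y = 2 - 2*(5 + 2) = 2 - 2*7 = 2 - 1*14 = 2 - 14 = -12)
S - w(Y) = -25244 - (-67 - 1*(-12)) = -25244 - (-67 + 12) = -25244 - 1*(-55) = -25244 + 55 = -25189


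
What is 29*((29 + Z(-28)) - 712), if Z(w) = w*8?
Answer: -26303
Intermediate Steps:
Z(w) = 8*w
29*((29 + Z(-28)) - 712) = 29*((29 + 8*(-28)) - 712) = 29*((29 - 224) - 712) = 29*(-195 - 712) = 29*(-907) = -26303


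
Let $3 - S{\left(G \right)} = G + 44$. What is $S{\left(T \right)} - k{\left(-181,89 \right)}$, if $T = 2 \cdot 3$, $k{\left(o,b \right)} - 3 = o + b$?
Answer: $42$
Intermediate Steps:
$k{\left(o,b \right)} = 3 + b + o$ ($k{\left(o,b \right)} = 3 + \left(o + b\right) = 3 + \left(b + o\right) = 3 + b + o$)
$T = 6$
$S{\left(G \right)} = -41 - G$ ($S{\left(G \right)} = 3 - \left(G + 44\right) = 3 - \left(44 + G\right) = -41 - G$)
$S{\left(T \right)} - k{\left(-181,89 \right)} = \left(-41 - 6\right) - \left(3 + 89 - 181\right) = \left(-41 - 6\right) - -89 = -47 + 89 = 42$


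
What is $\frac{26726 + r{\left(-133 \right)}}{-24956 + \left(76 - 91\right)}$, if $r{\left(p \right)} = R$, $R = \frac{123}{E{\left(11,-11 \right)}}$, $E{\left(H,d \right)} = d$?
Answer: $- \frac{293863}{274681} \approx -1.0698$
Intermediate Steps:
$R = - \frac{123}{11}$ ($R = \frac{123}{-11} = 123 \left(- \frac{1}{11}\right) = - \frac{123}{11} \approx -11.182$)
$r{\left(p \right)} = - \frac{123}{11}$
$\frac{26726 + r{\left(-133 \right)}}{-24956 + \left(76 - 91\right)} = \frac{26726 - \frac{123}{11}}{-24956 + \left(76 - 91\right)} = \frac{293863}{11 \left(-24956 + \left(76 - 91\right)\right)} = \frac{293863}{11 \left(-24956 - 15\right)} = \frac{293863}{11 \left(-24971\right)} = \frac{293863}{11} \left(- \frac{1}{24971}\right) = - \frac{293863}{274681}$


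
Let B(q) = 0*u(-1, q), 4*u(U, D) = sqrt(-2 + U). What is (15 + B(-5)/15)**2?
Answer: 225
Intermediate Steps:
u(U, D) = sqrt(-2 + U)/4
B(q) = 0 (B(q) = 0*(sqrt(-2 - 1)/4) = 0*(sqrt(-3)/4) = 0*((I*sqrt(3))/4) = 0*(I*sqrt(3)/4) = 0)
(15 + B(-5)/15)**2 = (15 + 0/15)**2 = (15 + 0*(1/15))**2 = (15 + 0)**2 = 15**2 = 225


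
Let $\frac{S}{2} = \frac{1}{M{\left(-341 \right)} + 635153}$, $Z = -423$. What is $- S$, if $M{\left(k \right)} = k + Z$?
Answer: $- \frac{2}{634389} \approx -3.1526 \cdot 10^{-6}$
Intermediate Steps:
$M{\left(k \right)} = -423 + k$ ($M{\left(k \right)} = k - 423 = -423 + k$)
$S = \frac{2}{634389}$ ($S = \frac{2}{\left(-423 - 341\right) + 635153} = \frac{2}{-764 + 635153} = \frac{2}{634389} \approx 3.1526 \cdot 10^{-6}$)
$- S = \left(-1\right) \frac{2}{634389} = - \frac{2}{634389}$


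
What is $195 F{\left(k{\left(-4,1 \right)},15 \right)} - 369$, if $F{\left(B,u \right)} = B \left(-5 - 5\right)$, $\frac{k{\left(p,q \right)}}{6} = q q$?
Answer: $-12069$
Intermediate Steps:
$k{\left(p,q \right)} = 6 q^{2}$ ($k{\left(p,q \right)} = 6 q q = 6 q^{2}$)
$F{\left(B,u \right)} = - 10 B$ ($F{\left(B,u \right)} = B \left(-10\right) = - 10 B$)
$195 F{\left(k{\left(-4,1 \right)},15 \right)} - 369 = 195 \left(- 10 \cdot 6 \cdot 1^{2}\right) - 369 = 195 \left(- 10 \cdot 6 \cdot 1\right) - 369 = 195 \left(\left(-10\right) 6\right) - 369 = 195 \left(-60\right) - 369 = -11700 - 369 = -12069$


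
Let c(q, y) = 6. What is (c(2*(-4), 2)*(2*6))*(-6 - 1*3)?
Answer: -648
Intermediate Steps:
(c(2*(-4), 2)*(2*6))*(-6 - 1*3) = (6*(2*6))*(-6 - 1*3) = (6*12)*(-6 - 3) = 72*(-9) = -648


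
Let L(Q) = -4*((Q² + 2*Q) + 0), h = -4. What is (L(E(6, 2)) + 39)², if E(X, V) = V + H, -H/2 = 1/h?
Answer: 36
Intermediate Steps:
H = ½ (H = -2/(-4) = -2*(-¼) = ½ ≈ 0.50000)
E(X, V) = ½ + V (E(X, V) = V + ½ = ½ + V)
L(Q) = -8*Q - 4*Q² (L(Q) = -4*(Q² + 2*Q) = -8*Q - 4*Q²)
(L(E(6, 2)) + 39)² = (-4*(½ + 2)*(2 + (½ + 2)) + 39)² = (-4*5/2*(2 + 5/2) + 39)² = (-4*5/2*9/2 + 39)² = (-45 + 39)² = (-6)² = 36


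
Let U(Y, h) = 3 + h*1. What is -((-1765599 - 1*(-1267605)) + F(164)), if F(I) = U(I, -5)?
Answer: 497996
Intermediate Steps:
U(Y, h) = 3 + h
F(I) = -2 (F(I) = 3 - 5 = -2)
-((-1765599 - 1*(-1267605)) + F(164)) = -((-1765599 - 1*(-1267605)) - 2) = -((-1765599 + 1267605) - 2) = -(-497994 - 2) = -1*(-497996) = 497996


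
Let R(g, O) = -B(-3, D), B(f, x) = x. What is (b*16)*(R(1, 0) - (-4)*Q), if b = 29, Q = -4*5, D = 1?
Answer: -37584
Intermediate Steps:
R(g, O) = -1 (R(g, O) = -1*1 = -1)
Q = -20
(b*16)*(R(1, 0) - (-4)*Q) = (29*16)*(-1 - (-4)*(-20)) = 464*(-1 - 1*80) = 464*(-1 - 80) = 464*(-81) = -37584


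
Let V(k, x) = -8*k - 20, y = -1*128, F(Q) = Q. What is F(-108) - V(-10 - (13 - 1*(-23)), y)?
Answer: -456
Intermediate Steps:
y = -128
V(k, x) = -20 - 8*k
F(-108) - V(-10 - (13 - 1*(-23)), y) = -108 - (-20 - 8*(-10 - (13 - 1*(-23)))) = -108 - (-20 - 8*(-10 - (13 + 23))) = -108 - (-20 - 8*(-10 - 1*36)) = -108 - (-20 - 8*(-10 - 36)) = -108 - (-20 - 8*(-46)) = -108 - (-20 + 368) = -108 - 1*348 = -108 - 348 = -456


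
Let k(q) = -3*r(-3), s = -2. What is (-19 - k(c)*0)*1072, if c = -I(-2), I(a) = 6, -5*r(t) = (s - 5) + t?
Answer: -20368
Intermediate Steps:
r(t) = 7/5 - t/5 (r(t) = -((-2 - 5) + t)/5 = -(-7 + t)/5 = 7/5 - t/5)
c = -6 (c = -1*6 = -6)
k(q) = -6 (k(q) = -3*(7/5 - 1/5*(-3)) = -3*(7/5 + 3/5) = -3*2 = -6)
(-19 - k(c)*0)*1072 = (-19 - (-6)*0)*1072 = (-19 - 1*0)*1072 = (-19 + 0)*1072 = -19*1072 = -20368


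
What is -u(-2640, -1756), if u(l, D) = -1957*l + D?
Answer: -5164724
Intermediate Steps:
u(l, D) = D - 1957*l
-u(-2640, -1756) = -(-1756 - 1957*(-2640)) = -(-1756 + 5166480) = -1*5164724 = -5164724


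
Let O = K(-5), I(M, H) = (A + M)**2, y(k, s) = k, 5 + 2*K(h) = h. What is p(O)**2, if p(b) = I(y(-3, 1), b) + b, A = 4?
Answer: 16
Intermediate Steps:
K(h) = -5/2 + h/2
I(M, H) = (4 + M)**2
O = -5 (O = -5/2 + (1/2)*(-5) = -5/2 - 5/2 = -5)
p(b) = 1 + b (p(b) = (4 - 3)**2 + b = 1**2 + b = 1 + b)
p(O)**2 = (1 - 5)**2 = (-4)**2 = 16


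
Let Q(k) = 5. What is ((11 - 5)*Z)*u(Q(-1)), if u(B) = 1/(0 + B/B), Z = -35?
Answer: -210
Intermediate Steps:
u(B) = 1 (u(B) = 1/(0 + 1) = 1/1 = 1)
((11 - 5)*Z)*u(Q(-1)) = ((11 - 5)*(-35))*1 = (6*(-35))*1 = -210*1 = -210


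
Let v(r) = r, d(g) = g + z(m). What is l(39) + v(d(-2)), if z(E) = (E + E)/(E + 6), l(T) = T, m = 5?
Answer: 417/11 ≈ 37.909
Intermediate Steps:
z(E) = 2*E/(6 + E) (z(E) = (2*E)/(6 + E) = 2*E/(6 + E))
d(g) = 10/11 + g (d(g) = g + 2*5/(6 + 5) = g + 2*5/11 = g + 2*5*(1/11) = g + 10/11 = 10/11 + g)
l(39) + v(d(-2)) = 39 + (10/11 - 2) = 39 - 12/11 = 417/11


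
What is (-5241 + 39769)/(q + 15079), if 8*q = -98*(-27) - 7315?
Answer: 276224/115963 ≈ 2.3820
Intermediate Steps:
q = -4669/8 (q = (-98*(-27) - 7315)/8 = (2646 - 7315)/8 = (1/8)*(-4669) = -4669/8 ≈ -583.63)
(-5241 + 39769)/(q + 15079) = (-5241 + 39769)/(-4669/8 + 15079) = 34528/(115963/8) = 34528*(8/115963) = 276224/115963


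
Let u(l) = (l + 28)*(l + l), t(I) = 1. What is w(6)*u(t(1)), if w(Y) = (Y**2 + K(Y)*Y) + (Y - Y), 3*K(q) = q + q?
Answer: 3480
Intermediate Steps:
K(q) = 2*q/3 (K(q) = (q + q)/3 = (2*q)/3 = 2*q/3)
u(l) = 2*l*(28 + l) (u(l) = (28 + l)*(2*l) = 2*l*(28 + l))
w(Y) = 5*Y**2/3 (w(Y) = (Y**2 + (2*Y/3)*Y) + (Y - Y) = (Y**2 + 2*Y**2/3) + 0 = 5*Y**2/3 + 0 = 5*Y**2/3)
w(6)*u(t(1)) = ((5/3)*6**2)*(2*1*(28 + 1)) = ((5/3)*36)*(2*1*29) = 60*58 = 3480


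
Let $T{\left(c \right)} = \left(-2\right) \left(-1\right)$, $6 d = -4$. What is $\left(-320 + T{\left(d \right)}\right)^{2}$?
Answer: $101124$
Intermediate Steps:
$d = - \frac{2}{3}$ ($d = \frac{1}{6} \left(-4\right) = - \frac{2}{3} \approx -0.66667$)
$T{\left(c \right)} = 2$
$\left(-320 + T{\left(d \right)}\right)^{2} = \left(-320 + 2\right)^{2} = \left(-318\right)^{2} = 101124$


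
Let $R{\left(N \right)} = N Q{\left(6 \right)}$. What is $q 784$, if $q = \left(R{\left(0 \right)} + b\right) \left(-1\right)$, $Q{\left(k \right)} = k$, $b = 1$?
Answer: $-784$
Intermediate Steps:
$R{\left(N \right)} = 6 N$ ($R{\left(N \right)} = N 6 = 6 N$)
$q = -1$ ($q = \left(6 \cdot 0 + 1\right) \left(-1\right) = \left(0 + 1\right) \left(-1\right) = 1 \left(-1\right) = -1$)
$q 784 = \left(-1\right) 784 = -784$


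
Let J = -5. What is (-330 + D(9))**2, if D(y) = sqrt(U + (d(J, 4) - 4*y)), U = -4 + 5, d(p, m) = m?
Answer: (330 - I*sqrt(31))**2 ≈ 1.0887e+5 - 3674.7*I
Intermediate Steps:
U = 1
D(y) = sqrt(5 - 4*y) (D(y) = sqrt(1 + (4 - 4*y)) = sqrt(5 - 4*y))
(-330 + D(9))**2 = (-330 + sqrt(5 - 4*9))**2 = (-330 + sqrt(5 - 36))**2 = (-330 + sqrt(-31))**2 = (-330 + I*sqrt(31))**2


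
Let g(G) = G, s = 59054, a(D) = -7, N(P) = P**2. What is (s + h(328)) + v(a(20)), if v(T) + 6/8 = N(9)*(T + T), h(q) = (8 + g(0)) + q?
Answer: 233021/4 ≈ 58255.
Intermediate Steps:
h(q) = 8 + q (h(q) = (8 + 0) + q = 8 + q)
v(T) = -3/4 + 162*T (v(T) = -3/4 + 9**2*(T + T) = -3/4 + 81*(2*T) = -3/4 + 162*T)
(s + h(328)) + v(a(20)) = (59054 + (8 + 328)) + (-3/4 + 162*(-7)) = (59054 + 336) + (-3/4 - 1134) = 59390 - 4539/4 = 233021/4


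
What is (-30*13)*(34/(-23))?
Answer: 13260/23 ≈ 576.52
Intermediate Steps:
(-30*13)*(34/(-23)) = -13260*(-1)/23 = -390*(-34/23) = 13260/23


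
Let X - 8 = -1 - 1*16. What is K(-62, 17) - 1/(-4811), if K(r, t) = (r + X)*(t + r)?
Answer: 15371146/4811 ≈ 3195.0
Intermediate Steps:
X = -9 (X = 8 + (-1 - 1*16) = 8 + (-1 - 16) = 8 - 17 = -9)
K(r, t) = (-9 + r)*(r + t) (K(r, t) = (r - 9)*(t + r) = (-9 + r)*(r + t))
K(-62, 17) - 1/(-4811) = ((-62)² - 9*(-62) - 9*17 - 62*17) - 1/(-4811) = (3844 + 558 - 153 - 1054) - 1*(-1/4811) = 3195 + 1/4811 = 15371146/4811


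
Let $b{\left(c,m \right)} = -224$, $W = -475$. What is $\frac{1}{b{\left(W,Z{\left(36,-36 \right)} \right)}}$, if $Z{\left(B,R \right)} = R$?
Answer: $- \frac{1}{224} \approx -0.0044643$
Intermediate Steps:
$\frac{1}{b{\left(W,Z{\left(36,-36 \right)} \right)}} = \frac{1}{-224} = - \frac{1}{224}$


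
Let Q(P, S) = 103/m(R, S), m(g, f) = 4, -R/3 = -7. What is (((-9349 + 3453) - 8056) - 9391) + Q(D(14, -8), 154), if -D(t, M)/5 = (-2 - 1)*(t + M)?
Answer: -93269/4 ≈ -23317.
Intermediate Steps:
R = 21 (R = -3*(-7) = 21)
D(t, M) = 15*M + 15*t (D(t, M) = -5*(-2 - 1)*(t + M) = -(-15)*(M + t) = -5*(-3*M - 3*t) = 15*M + 15*t)
Q(P, S) = 103/4
(((-9349 + 3453) - 8056) - 9391) + Q(D(14, -8), 154) = (((-9349 + 3453) - 8056) - 9391) + 103/4 = ((-5896 - 8056) - 9391) + 103/4 = (-13952 - 9391) + 103/4 = -23343 + 103/4 = -93269/4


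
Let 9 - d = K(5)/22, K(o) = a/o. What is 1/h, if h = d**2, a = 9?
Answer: 12100/962361 ≈ 0.012573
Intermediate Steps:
K(o) = 9/o
d = 981/110 (d = 9 - 9/5/22 = 9 - 9*(1/5)/22 = 9 - 9/(5*22) = 9 - 1*9/110 = 9 - 9/110 = 981/110 ≈ 8.9182)
h = 962361/12100 (h = (981/110)**2 = 962361/12100 ≈ 79.534)
1/h = 1/(962361/12100) = 12100/962361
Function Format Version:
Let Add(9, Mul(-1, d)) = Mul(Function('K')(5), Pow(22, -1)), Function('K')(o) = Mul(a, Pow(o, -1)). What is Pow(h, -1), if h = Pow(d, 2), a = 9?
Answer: Rational(12100, 962361) ≈ 0.012573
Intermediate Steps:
Function('K')(o) = Mul(9, Pow(o, -1))
d = Rational(981, 110) (d = Add(9, Mul(-1, Mul(Mul(9, Pow(5, -1)), Pow(22, -1)))) = Add(9, Mul(-1, Mul(Mul(9, Rational(1, 5)), Rational(1, 22)))) = Add(9, Mul(-1, Mul(Rational(9, 5), Rational(1, 22)))) = Add(9, Mul(-1, Rational(9, 110))) = Add(9, Rational(-9, 110)) = Rational(981, 110) ≈ 8.9182)
h = Rational(962361, 12100) (h = Pow(Rational(981, 110), 2) = Rational(962361, 12100) ≈ 79.534)
Pow(h, -1) = Pow(Rational(962361, 12100), -1) = Rational(12100, 962361)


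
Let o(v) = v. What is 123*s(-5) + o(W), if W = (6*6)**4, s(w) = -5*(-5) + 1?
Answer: 1682814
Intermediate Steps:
s(w) = 26 (s(w) = 25 + 1 = 26)
W = 1679616 (W = 36**4 = 1679616)
123*s(-5) + o(W) = 123*26 + 1679616 = 3198 + 1679616 = 1682814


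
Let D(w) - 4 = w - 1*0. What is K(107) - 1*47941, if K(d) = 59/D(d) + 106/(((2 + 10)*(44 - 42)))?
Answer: -21283607/444 ≈ -47936.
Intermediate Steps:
D(w) = 4 + w (D(w) = 4 + (w - 1*0) = 4 + (w + 0) = 4 + w)
K(d) = 53/12 + 59/(4 + d) (K(d) = 59/(4 + d) + 106/(((2 + 10)*(44 - 42))) = 59/(4 + d) + 106/((12*2)) = 59/(4 + d) + 106/24 = 59/(4 + d) + 106*(1/24) = 59/(4 + d) + 53/12 = 53/12 + 59/(4 + d))
K(107) - 1*47941 = (920 + 53*107)/(12*(4 + 107)) - 1*47941 = (1/12)*(920 + 5671)/111 - 47941 = (1/12)*(1/111)*6591 - 47941 = 2197/444 - 47941 = -21283607/444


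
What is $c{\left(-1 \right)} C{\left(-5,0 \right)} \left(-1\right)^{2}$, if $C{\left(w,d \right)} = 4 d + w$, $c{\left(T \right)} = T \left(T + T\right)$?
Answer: $-10$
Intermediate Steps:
$c{\left(T \right)} = 2 T^{2}$ ($c{\left(T \right)} = T 2 T = 2 T^{2}$)
$C{\left(w,d \right)} = w + 4 d$
$c{\left(-1 \right)} C{\left(-5,0 \right)} \left(-1\right)^{2} = 2 \left(-1\right)^{2} \left(-5 + 4 \cdot 0\right) \left(-1\right)^{2} = 2 \cdot 1 \left(-5 + 0\right) 1 = 2 \left(-5\right) 1 = \left(-10\right) 1 = -10$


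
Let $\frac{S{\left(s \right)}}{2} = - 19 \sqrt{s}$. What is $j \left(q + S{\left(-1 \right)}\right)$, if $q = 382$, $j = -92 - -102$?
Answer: $3820 - 380 i \approx 3820.0 - 380.0 i$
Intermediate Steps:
$S{\left(s \right)} = - 38 \sqrt{s}$ ($S{\left(s \right)} = 2 \left(- 19 \sqrt{s}\right) = - 38 \sqrt{s}$)
$j = 10$ ($j = -92 + 102 = 10$)
$j \left(q + S{\left(-1 \right)}\right) = 10 \left(382 - 38 \sqrt{-1}\right) = 10 \left(382 - 38 i\right) = 3820 - 380 i$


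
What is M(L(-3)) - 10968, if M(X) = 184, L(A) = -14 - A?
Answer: -10784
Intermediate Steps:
M(L(-3)) - 10968 = 184 - 10968 = -10784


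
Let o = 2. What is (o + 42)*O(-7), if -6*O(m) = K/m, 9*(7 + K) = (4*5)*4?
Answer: 374/189 ≈ 1.9788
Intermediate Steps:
K = 17/9 (K = -7 + ((4*5)*4)/9 = -7 + (20*4)/9 = -7 + (⅑)*80 = -7 + 80/9 = 17/9 ≈ 1.8889)
O(m) = -17/(54*m)
(o + 42)*O(-7) = (2 + 42)*(-17/54/(-7)) = 44*(-17/54*(-⅐)) = 44*(17/378) = 374/189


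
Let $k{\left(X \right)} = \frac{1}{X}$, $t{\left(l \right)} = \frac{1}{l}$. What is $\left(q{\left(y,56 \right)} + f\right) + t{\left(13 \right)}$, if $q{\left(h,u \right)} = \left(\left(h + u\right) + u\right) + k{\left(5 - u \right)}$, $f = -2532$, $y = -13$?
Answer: $- \frac{1613041}{663} \approx -2432.9$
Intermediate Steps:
$q{\left(h,u \right)} = h + \frac{1}{5 - u} + 2 u$ ($q{\left(h,u \right)} = \left(\left(h + u\right) + u\right) + \frac{1}{5 - u} = \left(h + 2 u\right) + \frac{1}{5 - u} = h + \frac{1}{5 - u} + 2 u$)
$\left(q{\left(y,56 \right)} + f\right) + t{\left(13 \right)} = \left(\frac{-1 + \left(-5 + 56\right) \left(-13 + 2 \cdot 56\right)}{-5 + 56} - 2532\right) + \frac{1}{13} = \left(\frac{-1 + 51 \left(-13 + 112\right)}{51} - 2532\right) + \frac{1}{13} = \left(\frac{-1 + 51 \cdot 99}{51} - 2532\right) + \frac{1}{13} = \left(\frac{-1 + 5049}{51} - 2532\right) + \frac{1}{13} = \left(\frac{1}{51} \cdot 5048 - 2532\right) + \frac{1}{13} = \left(\frac{5048}{51} - 2532\right) + \frac{1}{13} = - \frac{124084}{51} + \frac{1}{13} = - \frac{1613041}{663}$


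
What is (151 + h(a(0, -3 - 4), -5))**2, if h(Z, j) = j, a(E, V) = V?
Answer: 21316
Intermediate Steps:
(151 + h(a(0, -3 - 4), -5))**2 = (151 - 5)**2 = 146**2 = 21316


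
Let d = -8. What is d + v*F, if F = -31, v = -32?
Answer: 984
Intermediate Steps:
d + v*F = -8 - 32*(-31) = -8 + 992 = 984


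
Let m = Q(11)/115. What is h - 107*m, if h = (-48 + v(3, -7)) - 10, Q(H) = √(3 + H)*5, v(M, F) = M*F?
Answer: -79 - 107*√14/23 ≈ -96.407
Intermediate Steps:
v(M, F) = F*M
Q(H) = 5*√(3 + H)
h = -79 (h = (-48 - 7*3) - 10 = (-48 - 21) - 10 = -69 - 10 = -79)
m = √14/23 (m = (5*√(3 + 11))/115 = (5*√14)*(1/115) = √14/23 ≈ 0.16268)
h - 107*m = -79 - 107*√14/23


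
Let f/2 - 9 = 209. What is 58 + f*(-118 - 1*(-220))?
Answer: 44530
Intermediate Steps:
f = 436 (f = 18 + 2*209 = 18 + 418 = 436)
58 + f*(-118 - 1*(-220)) = 58 + 436*(-118 - 1*(-220)) = 58 + 436*(-118 + 220) = 58 + 436*102 = 58 + 44472 = 44530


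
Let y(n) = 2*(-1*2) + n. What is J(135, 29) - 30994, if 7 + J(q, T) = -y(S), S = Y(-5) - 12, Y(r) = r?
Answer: -30980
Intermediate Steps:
S = -17 (S = -5 - 12 = -17)
y(n) = -4 + n (y(n) = 2*(-2) + n = -4 + n)
J(q, T) = 14 (J(q, T) = -7 - (-4 - 17) = -7 - 1*(-21) = -7 + 21 = 14)
J(135, 29) - 30994 = 14 - 30994 = -30980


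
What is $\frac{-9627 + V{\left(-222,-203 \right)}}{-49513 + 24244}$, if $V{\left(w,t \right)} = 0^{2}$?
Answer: $\frac{3209}{8423} \approx 0.38098$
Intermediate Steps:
$V{\left(w,t \right)} = 0$
$\frac{-9627 + V{\left(-222,-203 \right)}}{-49513 + 24244} = \frac{-9627 + 0}{-49513 + 24244} = - \frac{9627}{-25269} = \left(-9627\right) \left(- \frac{1}{25269}\right) = \frac{3209}{8423}$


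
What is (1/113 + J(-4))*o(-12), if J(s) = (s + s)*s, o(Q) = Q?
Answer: -43404/113 ≈ -384.11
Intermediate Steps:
J(s) = 2*s² (J(s) = (2*s)*s = 2*s²)
(1/113 + J(-4))*o(-12) = (1/113 + 2*(-4)²)*(-12) = (1/113 + 2*16)*(-12) = (1/113 + 32)*(-12) = (3617/113)*(-12) = -43404/113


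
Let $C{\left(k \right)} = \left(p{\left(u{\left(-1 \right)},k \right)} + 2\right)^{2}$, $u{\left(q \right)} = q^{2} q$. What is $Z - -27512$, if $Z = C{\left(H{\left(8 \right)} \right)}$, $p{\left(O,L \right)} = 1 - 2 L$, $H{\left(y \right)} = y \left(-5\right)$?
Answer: $34401$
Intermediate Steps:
$u{\left(q \right)} = q^{3}$
$H{\left(y \right)} = - 5 y$
$C{\left(k \right)} = \left(3 - 2 k\right)^{2}$ ($C{\left(k \right)} = \left(\left(1 - 2 k\right) + 2\right)^{2} = \left(3 - 2 k\right)^{2}$)
$Z = 6889$ ($Z = \left(-3 + 2 \left(\left(-5\right) 8\right)\right)^{2} = \left(-3 + 2 \left(-40\right)\right)^{2} = \left(-3 - 80\right)^{2} = \left(-83\right)^{2} = 6889$)
$Z - -27512 = 6889 - -27512 = 6889 + 27512 = 34401$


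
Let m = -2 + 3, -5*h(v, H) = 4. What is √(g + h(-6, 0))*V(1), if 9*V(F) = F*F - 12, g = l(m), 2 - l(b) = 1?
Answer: -11*√5/45 ≈ -0.54659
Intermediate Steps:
h(v, H) = -⅘ (h(v, H) = -⅕*4 = -⅘)
m = 1
l(b) = 1 (l(b) = 2 - 1*1 = 2 - 1 = 1)
g = 1
V(F) = -4/3 + F²/9 (V(F) = (F*F - 12)/9 = (F² - 12)/9 = (-12 + F²)/9 = -4/3 + F²/9)
√(g + h(-6, 0))*V(1) = √(1 - ⅘)*(-4/3 + (⅑)*1²) = √(⅕)*(-4/3 + (⅑)*1) = (√5/5)*(-4/3 + ⅑) = (√5/5)*(-11/9) = -11*√5/45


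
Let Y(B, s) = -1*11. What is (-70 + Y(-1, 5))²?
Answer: 6561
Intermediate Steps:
Y(B, s) = -11
(-70 + Y(-1, 5))² = (-70 - 11)² = (-81)² = 6561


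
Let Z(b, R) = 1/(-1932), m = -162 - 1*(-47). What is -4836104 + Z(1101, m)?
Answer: -9343352929/1932 ≈ -4.8361e+6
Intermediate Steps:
m = -115 (m = -162 + 47 = -115)
Z(b, R) = -1/1932
-4836104 + Z(1101, m) = -4836104 - 1/1932 = -9343352929/1932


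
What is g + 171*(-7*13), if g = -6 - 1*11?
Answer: -15578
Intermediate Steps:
g = -17 (g = -6 - 11 = -17)
g + 171*(-7*13) = -17 + 171*(-7*13) = -17 + 171*(-1*91) = -17 + 171*(-91) = -17 - 15561 = -15578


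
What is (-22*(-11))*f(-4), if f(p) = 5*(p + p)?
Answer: -9680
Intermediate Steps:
f(p) = 10*p (f(p) = 5*(2*p) = 10*p)
(-22*(-11))*f(-4) = (-22*(-11))*(10*(-4)) = 242*(-40) = -9680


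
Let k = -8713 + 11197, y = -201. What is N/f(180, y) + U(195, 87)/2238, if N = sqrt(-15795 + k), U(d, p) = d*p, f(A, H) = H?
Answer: 5655/746 - I*sqrt(1479)/67 ≈ 7.5804 - 0.574*I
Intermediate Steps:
k = 2484
N = 3*I*sqrt(1479) (N = sqrt(-15795 + 2484) = sqrt(-13311) = 3*I*sqrt(1479) ≈ 115.37*I)
N/f(180, y) + U(195, 87)/2238 = (3*I*sqrt(1479))/(-201) + (195*87)/2238 = (3*I*sqrt(1479))*(-1/201) + 16965*(1/2238) = -I*sqrt(1479)/67 + 5655/746 = 5655/746 - I*sqrt(1479)/67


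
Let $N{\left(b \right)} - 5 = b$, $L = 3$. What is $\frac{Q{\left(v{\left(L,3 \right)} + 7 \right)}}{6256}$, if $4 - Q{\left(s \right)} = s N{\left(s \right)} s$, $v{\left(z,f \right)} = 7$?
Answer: $- \frac{465}{782} \approx -0.59463$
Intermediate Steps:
$N{\left(b \right)} = 5 + b$
$Q{\left(s \right)} = 4 - s^{2} \left(5 + s\right)$ ($Q{\left(s \right)} = 4 - s \left(5 + s\right) s = 4 - s^{2} \left(5 + s\right)$)
$\frac{Q{\left(v{\left(L,3 \right)} + 7 \right)}}{6256} = \frac{4 - \left(7 + 7\right)^{2} \left(5 + \left(7 + 7\right)\right)}{6256} = \left(4 - 14^{2} \left(5 + 14\right)\right) \frac{1}{6256} = \left(4 - 196 \cdot 19\right) \frac{1}{6256} = \left(4 - 3724\right) \frac{1}{6256} = \left(-3720\right) \frac{1}{6256} = - \frac{465}{782}$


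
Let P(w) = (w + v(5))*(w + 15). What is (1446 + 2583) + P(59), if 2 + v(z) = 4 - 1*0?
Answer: 8543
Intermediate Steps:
v(z) = 2 (v(z) = -2 + (4 - 1*0) = -2 + (4 + 0) = -2 + 4 = 2)
P(w) = (2 + w)*(15 + w) (P(w) = (w + 2)*(w + 15) = (2 + w)*(15 + w))
(1446 + 2583) + P(59) = (1446 + 2583) + (30 + 59**2 + 17*59) = 4029 + (30 + 3481 + 1003) = 4029 + 4514 = 8543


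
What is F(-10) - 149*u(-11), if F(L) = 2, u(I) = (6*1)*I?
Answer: 9836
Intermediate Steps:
u(I) = 6*I
F(-10) - 149*u(-11) = 2 - 894*(-11) = 2 - 149*(-66) = 2 + 9834 = 9836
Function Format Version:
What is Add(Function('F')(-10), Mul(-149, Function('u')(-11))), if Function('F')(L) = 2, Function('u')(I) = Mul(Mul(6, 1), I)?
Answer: 9836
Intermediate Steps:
Function('u')(I) = Mul(6, I)
Add(Function('F')(-10), Mul(-149, Function('u')(-11))) = Add(2, Mul(-149, Mul(6, -11))) = Add(2, Mul(-149, -66)) = Add(2, 9834) = 9836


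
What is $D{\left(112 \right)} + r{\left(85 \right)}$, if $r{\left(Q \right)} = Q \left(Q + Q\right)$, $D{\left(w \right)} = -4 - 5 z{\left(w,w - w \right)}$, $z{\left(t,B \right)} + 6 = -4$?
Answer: $14496$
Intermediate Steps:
$z{\left(t,B \right)} = -10$ ($z{\left(t,B \right)} = -6 - 4 = -10$)
$D{\left(w \right)} = 46$ ($D{\left(w \right)} = -4 - -50 = -4 + 50 = 46$)
$r{\left(Q \right)} = 2 Q^{2}$ ($r{\left(Q \right)} = Q 2 Q = 2 Q^{2}$)
$D{\left(112 \right)} + r{\left(85 \right)} = 46 + 2 \cdot 85^{2} = 46 + 2 \cdot 7225 = 46 + 14450 = 14496$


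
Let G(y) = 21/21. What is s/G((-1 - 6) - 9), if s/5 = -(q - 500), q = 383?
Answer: 585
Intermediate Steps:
s = 585 (s = 5*(-(383 - 500)) = 5*(-1*(-117)) = 5*117 = 585)
G(y) = 1 (G(y) = 21*(1/21) = 1)
s/G((-1 - 6) - 9) = 585/1 = 585*1 = 585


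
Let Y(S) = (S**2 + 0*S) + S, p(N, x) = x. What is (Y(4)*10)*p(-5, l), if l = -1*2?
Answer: -400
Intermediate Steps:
l = -2
Y(S) = S + S**2 (Y(S) = (S**2 + 0) + S = S**2 + S = S + S**2)
(Y(4)*10)*p(-5, l) = ((4*(1 + 4))*10)*(-2) = ((4*5)*10)*(-2) = (20*10)*(-2) = 200*(-2) = -400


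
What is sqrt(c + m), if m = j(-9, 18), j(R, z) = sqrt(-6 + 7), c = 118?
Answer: sqrt(119) ≈ 10.909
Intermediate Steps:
j(R, z) = 1 (j(R, z) = sqrt(1) = 1)
m = 1
sqrt(c + m) = sqrt(118 + 1) = sqrt(119)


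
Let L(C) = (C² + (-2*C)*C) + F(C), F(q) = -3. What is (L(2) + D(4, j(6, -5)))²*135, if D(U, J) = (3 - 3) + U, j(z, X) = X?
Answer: 1215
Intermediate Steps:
D(U, J) = U (D(U, J) = 0 + U = U)
L(C) = -3 - C² (L(C) = (C² + (-2*C)*C) - 3 = (C² - 2*C²) - 3 = -C² - 3 = -3 - C²)
(L(2) + D(4, j(6, -5)))²*135 = ((-3 - 1*2²) + 4)²*135 = ((-3 - 1*4) + 4)²*135 = ((-3 - 4) + 4)²*135 = (-7 + 4)²*135 = (-3)²*135 = 9*135 = 1215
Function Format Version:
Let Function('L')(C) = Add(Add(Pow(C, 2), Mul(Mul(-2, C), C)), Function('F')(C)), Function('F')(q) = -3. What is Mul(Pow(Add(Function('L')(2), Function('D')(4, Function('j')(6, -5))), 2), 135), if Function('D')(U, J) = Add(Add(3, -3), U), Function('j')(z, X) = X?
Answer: 1215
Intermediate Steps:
Function('D')(U, J) = U (Function('D')(U, J) = Add(0, U) = U)
Function('L')(C) = Add(-3, Mul(-1, Pow(C, 2))) (Function('L')(C) = Add(Add(Pow(C, 2), Mul(Mul(-2, C), C)), -3) = Add(Add(Pow(C, 2), Mul(-2, Pow(C, 2))), -3) = Add(Mul(-1, Pow(C, 2)), -3) = Add(-3, Mul(-1, Pow(C, 2))))
Mul(Pow(Add(Function('L')(2), Function('D')(4, Function('j')(6, -5))), 2), 135) = Mul(Pow(Add(Add(-3, Mul(-1, Pow(2, 2))), 4), 2), 135) = Mul(Pow(Add(Add(-3, Mul(-1, 4)), 4), 2), 135) = Mul(Pow(Add(Add(-3, -4), 4), 2), 135) = Mul(Pow(Add(-7, 4), 2), 135) = Mul(Pow(-3, 2), 135) = Mul(9, 135) = 1215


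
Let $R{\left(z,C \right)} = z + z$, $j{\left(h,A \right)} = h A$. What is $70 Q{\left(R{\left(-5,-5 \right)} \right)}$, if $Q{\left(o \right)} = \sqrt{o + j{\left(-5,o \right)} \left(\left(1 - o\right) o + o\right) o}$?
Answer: $70 \sqrt{59990} \approx 17145.0$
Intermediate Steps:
$j{\left(h,A \right)} = A h$
$R{\left(z,C \right)} = 2 z$
$Q{\left(o \right)} = \sqrt{o - 5 o^{2} \left(o + o \left(1 - o\right)\right)}$ ($Q{\left(o \right)} = \sqrt{o + o \left(-5\right) \left(\left(1 - o\right) o + o\right) o} = \sqrt{o + - 5 o \left(o \left(1 - o\right) + o\right) o} = \sqrt{o + - 5 o \left(o + o \left(1 - o\right)\right) o} = \sqrt{o - 5 o^{2} \left(o + o \left(1 - o\right)\right)}$)
$70 Q{\left(R{\left(-5,-5 \right)} \right)} = 70 \sqrt{2 \left(-5\right) - 10 \left(2 \left(-5\right)\right)^{3} + 5 \left(2 \left(-5\right)\right)^{4}} = 70 \sqrt{-10 - 10 \left(-10\right)^{3} + 5 \left(-10\right)^{4}} = 70 \sqrt{-10 - -10000 + 5 \cdot 10000} = 70 \sqrt{-10 + 10000 + 50000} = 70 \sqrt{59990}$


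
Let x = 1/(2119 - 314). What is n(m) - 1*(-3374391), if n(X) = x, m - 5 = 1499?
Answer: 6090775756/1805 ≈ 3.3744e+6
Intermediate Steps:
m = 1504 (m = 5 + 1499 = 1504)
x = 1/1805 ≈ 0.00055402
n(X) = 1/1805
n(m) - 1*(-3374391) = 1/1805 - 1*(-3374391) = 1/1805 + 3374391 = 6090775756/1805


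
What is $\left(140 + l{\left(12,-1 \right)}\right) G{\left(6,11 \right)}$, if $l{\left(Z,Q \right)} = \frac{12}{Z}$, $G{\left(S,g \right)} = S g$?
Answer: $9306$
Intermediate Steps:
$\left(140 + l{\left(12,-1 \right)}\right) G{\left(6,11 \right)} = \left(140 + \frac{12}{12}\right) 6 \cdot 11 = \left(140 + 12 \cdot \frac{1}{12}\right) 66 = \left(140 + 1\right) 66 = 141 \cdot 66 = 9306$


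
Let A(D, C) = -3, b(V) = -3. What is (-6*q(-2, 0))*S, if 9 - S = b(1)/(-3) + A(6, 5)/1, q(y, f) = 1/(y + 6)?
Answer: -33/2 ≈ -16.500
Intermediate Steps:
q(y, f) = 1/(6 + y)
S = 11 (S = 9 - (-3/(-3) - 3/1) = 9 - (-3*(-⅓) - 3*1) = 9 - (1 - 3) = 9 - 1*(-2) = 9 + 2 = 11)
(-6*q(-2, 0))*S = -6/(6 - 2)*11 = -6/4*11 = -6*¼*11 = -3/2*11 = -33/2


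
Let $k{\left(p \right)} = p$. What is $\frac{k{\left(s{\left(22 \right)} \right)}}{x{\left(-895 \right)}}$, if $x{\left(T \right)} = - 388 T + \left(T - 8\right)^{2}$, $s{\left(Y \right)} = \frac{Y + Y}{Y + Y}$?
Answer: $\frac{1}{1162669} \approx 8.6009 \cdot 10^{-7}$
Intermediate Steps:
$s{\left(Y \right)} = 1$ ($s{\left(Y \right)} = \frac{2 Y}{2 Y} = 2 Y \frac{1}{2 Y} = 1$)
$x{\left(T \right)} = \left(-8 + T\right)^{2} - 388 T$ ($x{\left(T \right)} = - 388 T + \left(-8 + T\right)^{2} = \left(-8 + T\right)^{2} - 388 T$)
$\frac{k{\left(s{\left(22 \right)} \right)}}{x{\left(-895 \right)}} = 1 \frac{1}{\left(-8 - 895\right)^{2} - -347260} = 1 \frac{1}{\left(-903\right)^{2} + 347260} = 1 \frac{1}{815409 + 347260} = 1 \cdot \frac{1}{1162669} = \frac{1}{1162669}$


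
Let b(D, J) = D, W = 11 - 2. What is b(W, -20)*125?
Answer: 1125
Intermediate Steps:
W = 9
b(W, -20)*125 = 9*125 = 1125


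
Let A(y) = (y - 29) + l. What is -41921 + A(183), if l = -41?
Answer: -41808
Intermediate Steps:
A(y) = -70 + y (A(y) = (y - 29) - 41 = (-29 + y) - 41 = -70 + y)
-41921 + A(183) = -41921 + (-70 + 183) = -41921 + 113 = -41808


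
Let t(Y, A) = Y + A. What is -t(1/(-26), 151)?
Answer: -3925/26 ≈ -150.96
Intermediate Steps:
t(Y, A) = A + Y
-t(1/(-26), 151) = -(151 + 1/(-26)) = -(151 - 1/26) = -1*3925/26 = -3925/26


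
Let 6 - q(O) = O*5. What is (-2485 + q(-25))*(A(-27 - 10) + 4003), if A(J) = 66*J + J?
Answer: -3587496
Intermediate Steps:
A(J) = 67*J
q(O) = 6 - 5*O (q(O) = 6 - O*5 = 6 - 5*O)
(-2485 + q(-25))*(A(-27 - 10) + 4003) = (-2485 + (6 - 5*(-25)))*(67*(-27 - 10) + 4003) = (-2485 + (6 + 125))*(67*(-37) + 4003) = (-2485 + 131)*(-2479 + 4003) = -2354*1524 = -3587496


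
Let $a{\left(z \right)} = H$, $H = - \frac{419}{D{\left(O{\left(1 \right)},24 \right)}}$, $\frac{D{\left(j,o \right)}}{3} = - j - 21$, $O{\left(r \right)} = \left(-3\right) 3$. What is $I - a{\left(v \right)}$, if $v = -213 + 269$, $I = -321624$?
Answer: $- \frac{11578883}{36} \approx -3.2164 \cdot 10^{5}$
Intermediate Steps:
$v = 56$
$O{\left(r \right)} = -9$
$D{\left(j,o \right)} = -63 - 3 j$ ($D{\left(j,o \right)} = 3 \left(- j - 21\right) = 3 \left(-21 - j\right) = -63 - 3 j$)
$H = \frac{419}{36}$ ($H = - \frac{419}{-63 - -27} = - \frac{419}{-63 + 27} = - \frac{419}{-36} = \left(-419\right) \left(- \frac{1}{36}\right) = \frac{419}{36} \approx 11.639$)
$a{\left(z \right)} = \frac{419}{36}$
$I - a{\left(v \right)} = -321624 - \frac{419}{36} = - \frac{11578883}{36}$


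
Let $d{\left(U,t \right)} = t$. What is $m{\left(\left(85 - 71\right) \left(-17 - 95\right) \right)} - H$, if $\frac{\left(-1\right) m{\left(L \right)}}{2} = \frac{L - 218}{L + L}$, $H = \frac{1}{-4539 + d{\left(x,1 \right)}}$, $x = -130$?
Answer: $- \frac{2025825}{1778896} \approx -1.1388$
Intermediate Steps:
$H = - \frac{1}{4538}$ ($H = \frac{1}{-4539 + 1} = \frac{1}{-4538} = - \frac{1}{4538} \approx -0.00022036$)
$m{\left(L \right)} = - \frac{-218 + L}{L}$ ($m{\left(L \right)} = - 2 \frac{L - 218}{L + L} = - 2 \frac{-218 + L}{2 L} = - \frac{-218 + L}{L}$)
$m{\left(\left(85 - 71\right) \left(-17 - 95\right) \right)} - H = \frac{218 - \left(85 - 71\right) \left(-17 - 95\right)}{\left(85 - 71\right) \left(-17 - 95\right)} - - \frac{1}{4538} = \frac{218 - 14 \left(-112\right)}{14 \left(-112\right)} + \frac{1}{4538} = \frac{218 - -1568}{-1568} + \frac{1}{4538} = - \frac{218 + 1568}{1568} + \frac{1}{4538} = \left(- \frac{1}{1568}\right) 1786 + \frac{1}{4538} = - \frac{893}{784} + \frac{1}{4538} = - \frac{2025825}{1778896}$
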